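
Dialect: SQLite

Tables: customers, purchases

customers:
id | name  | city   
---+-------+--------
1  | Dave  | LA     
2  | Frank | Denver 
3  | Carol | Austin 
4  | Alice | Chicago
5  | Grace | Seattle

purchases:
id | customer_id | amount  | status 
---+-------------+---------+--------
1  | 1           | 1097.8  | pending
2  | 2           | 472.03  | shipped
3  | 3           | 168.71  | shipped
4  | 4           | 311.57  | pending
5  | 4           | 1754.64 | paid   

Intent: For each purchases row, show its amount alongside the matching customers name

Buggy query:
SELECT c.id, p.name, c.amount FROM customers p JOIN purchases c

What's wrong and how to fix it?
Bug: Missing join condition: each purchases row is matched to all customers rows instead of just its own

Fix: Add ON c.customer_id = p.id to the JOIN

Corrected query:
SELECT c.id, p.name, c.amount FROM customers p JOIN purchases c ON c.customer_id = p.id

Result:
id | name  | amount 
---+-------+--------
1  | Dave  | 1097.8 
2  | Frank | 472.03 
3  | Carol | 168.71 
4  | Alice | 311.57 
5  | Alice | 1754.64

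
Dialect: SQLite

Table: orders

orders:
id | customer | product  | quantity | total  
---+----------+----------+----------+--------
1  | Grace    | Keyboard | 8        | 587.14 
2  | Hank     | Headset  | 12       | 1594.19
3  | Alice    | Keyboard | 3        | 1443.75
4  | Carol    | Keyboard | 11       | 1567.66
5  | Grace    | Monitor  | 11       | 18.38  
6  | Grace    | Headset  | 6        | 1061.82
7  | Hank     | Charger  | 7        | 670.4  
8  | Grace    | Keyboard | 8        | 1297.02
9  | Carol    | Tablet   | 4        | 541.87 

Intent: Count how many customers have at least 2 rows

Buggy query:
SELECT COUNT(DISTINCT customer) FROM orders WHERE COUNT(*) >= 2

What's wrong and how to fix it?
Bug: WHERE filters individual rows, not groups, so a group-level COUNT is invalid there

Fix: Use a subquery that GROUPs and filters with HAVING, then count its rows

Corrected query:
SELECT COUNT(*) FROM (SELECT customer FROM orders GROUP BY customer HAVING COUNT(*) >= 2)

Result:
COUNT(*)
--------
3       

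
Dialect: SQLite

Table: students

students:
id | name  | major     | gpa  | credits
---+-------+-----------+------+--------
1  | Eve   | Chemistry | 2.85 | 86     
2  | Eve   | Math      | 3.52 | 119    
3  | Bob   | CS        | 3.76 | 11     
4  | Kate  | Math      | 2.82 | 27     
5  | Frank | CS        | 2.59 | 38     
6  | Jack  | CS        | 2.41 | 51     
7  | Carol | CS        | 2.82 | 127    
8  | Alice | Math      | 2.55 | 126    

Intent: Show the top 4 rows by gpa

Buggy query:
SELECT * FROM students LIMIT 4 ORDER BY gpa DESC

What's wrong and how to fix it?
Bug: ORDER BY cannot follow LIMIT; LIMIT is the final clause

Fix: Swap the clauses: ORDER BY first, then LIMIT

Corrected query:
SELECT * FROM students ORDER BY gpa DESC LIMIT 4

Result:
id | name | major     | gpa  | credits
---+------+-----------+------+--------
3  | Bob  | CS        | 3.76 | 11     
2  | Eve  | Math      | 3.52 | 119    
1  | Eve  | Chemistry | 2.85 | 86     
4  | Kate | Math      | 2.82 | 27     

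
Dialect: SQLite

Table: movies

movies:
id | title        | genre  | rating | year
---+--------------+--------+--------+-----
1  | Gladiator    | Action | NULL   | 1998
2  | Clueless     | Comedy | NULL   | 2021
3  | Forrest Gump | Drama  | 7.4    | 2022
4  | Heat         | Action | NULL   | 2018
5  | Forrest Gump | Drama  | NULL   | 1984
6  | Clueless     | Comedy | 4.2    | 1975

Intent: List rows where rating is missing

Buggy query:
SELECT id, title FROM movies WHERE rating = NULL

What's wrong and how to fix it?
Bug: '= NULL' is always unknown in SQL three-valued logic, so no rows match

Fix: Replace '= NULL' with 'IS NULL'

Corrected query:
SELECT id, title FROM movies WHERE rating IS NULL

Result:
id | title       
---+-------------
1  | Gladiator   
2  | Clueless    
4  | Heat        
5  | Forrest Gump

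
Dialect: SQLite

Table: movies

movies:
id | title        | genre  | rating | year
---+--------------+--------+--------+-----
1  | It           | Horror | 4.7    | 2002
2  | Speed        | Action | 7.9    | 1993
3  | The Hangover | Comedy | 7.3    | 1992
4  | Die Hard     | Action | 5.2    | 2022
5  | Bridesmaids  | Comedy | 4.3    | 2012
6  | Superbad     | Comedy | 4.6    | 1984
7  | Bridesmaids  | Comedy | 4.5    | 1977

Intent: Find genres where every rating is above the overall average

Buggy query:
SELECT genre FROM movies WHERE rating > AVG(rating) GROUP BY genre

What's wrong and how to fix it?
Bug: AVG() is an aggregate; it can't sit directly in WHERE

Fix: Use a subquery for AVG and a HAVING MIN(...) filter so the condition holds for every row in the group

Corrected query:
SELECT genre FROM movies GROUP BY genre HAVING MIN(rating) > (SELECT AVG(rating) FROM movies)

Result:
(no rows)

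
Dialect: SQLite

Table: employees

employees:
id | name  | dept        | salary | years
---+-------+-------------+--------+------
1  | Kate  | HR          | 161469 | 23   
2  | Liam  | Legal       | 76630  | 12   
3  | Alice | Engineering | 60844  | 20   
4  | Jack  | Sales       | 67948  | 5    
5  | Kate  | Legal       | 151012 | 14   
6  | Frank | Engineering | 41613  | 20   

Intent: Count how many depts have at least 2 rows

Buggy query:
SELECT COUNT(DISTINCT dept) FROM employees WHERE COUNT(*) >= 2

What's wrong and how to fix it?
Bug: WHERE filters individual rows, not groups, so a group-level COUNT is invalid there

Fix: Use a subquery that GROUPs and filters with HAVING, then count its rows

Corrected query:
SELECT COUNT(*) FROM (SELECT dept FROM employees GROUP BY dept HAVING COUNT(*) >= 2)

Result:
COUNT(*)
--------
2       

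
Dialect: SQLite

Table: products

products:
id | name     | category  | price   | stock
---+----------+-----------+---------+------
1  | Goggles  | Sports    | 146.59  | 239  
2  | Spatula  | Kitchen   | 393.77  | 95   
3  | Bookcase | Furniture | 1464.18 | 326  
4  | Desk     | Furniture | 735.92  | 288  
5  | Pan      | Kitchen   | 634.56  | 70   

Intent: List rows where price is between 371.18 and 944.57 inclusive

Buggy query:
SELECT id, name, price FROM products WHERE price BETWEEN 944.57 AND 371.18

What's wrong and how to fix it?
Bug: BETWEEN expects the lower bound first; with 944.57 AND 371.18 the range is empty

Fix: Write BETWEEN 371.18 AND 944.57

Corrected query:
SELECT id, name, price FROM products WHERE price BETWEEN 371.18 AND 944.57

Result:
id | name    | price 
---+---------+-------
2  | Spatula | 393.77
4  | Desk    | 735.92
5  | Pan     | 634.56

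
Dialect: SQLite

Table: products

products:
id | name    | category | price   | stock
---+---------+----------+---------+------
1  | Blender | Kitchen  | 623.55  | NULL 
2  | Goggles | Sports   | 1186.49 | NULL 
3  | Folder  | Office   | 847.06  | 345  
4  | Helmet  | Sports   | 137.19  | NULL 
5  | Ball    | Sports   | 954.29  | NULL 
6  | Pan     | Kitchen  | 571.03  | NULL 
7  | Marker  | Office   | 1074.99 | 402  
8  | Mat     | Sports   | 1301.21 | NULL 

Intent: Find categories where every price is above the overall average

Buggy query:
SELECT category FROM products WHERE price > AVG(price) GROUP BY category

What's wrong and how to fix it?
Bug: WHERE evaluates per row before aggregation, so AVG() is unavailable

Fix: Compute the overall average in a scalar subquery and compare each group's MIN against it in HAVING

Corrected query:
SELECT category FROM products GROUP BY category HAVING MIN(price) > (SELECT AVG(price) FROM products)

Result:
category
--------
Office  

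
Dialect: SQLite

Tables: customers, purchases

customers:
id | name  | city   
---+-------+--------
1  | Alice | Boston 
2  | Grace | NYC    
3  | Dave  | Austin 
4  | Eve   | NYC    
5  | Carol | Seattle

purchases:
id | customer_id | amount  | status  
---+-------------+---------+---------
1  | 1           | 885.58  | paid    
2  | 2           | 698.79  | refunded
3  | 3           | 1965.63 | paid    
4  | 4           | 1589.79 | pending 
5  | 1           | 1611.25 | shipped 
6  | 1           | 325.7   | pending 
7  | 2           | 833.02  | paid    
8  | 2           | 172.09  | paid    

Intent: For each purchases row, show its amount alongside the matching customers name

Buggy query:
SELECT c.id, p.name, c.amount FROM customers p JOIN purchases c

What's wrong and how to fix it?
Bug: Missing join condition: each purchases row is matched to all customers rows instead of just its own

Fix: Specify the join condition linking the foreign key to the parent id

Corrected query:
SELECT c.id, p.name, c.amount FROM customers p JOIN purchases c ON c.customer_id = p.id

Result:
id | name  | amount 
---+-------+--------
1  | Alice | 885.58 
2  | Grace | 698.79 
3  | Dave  | 1965.63
4  | Eve   | 1589.79
5  | Alice | 1611.25
6  | Alice | 325.7  
7  | Grace | 833.02 
8  | Grace | 172.09 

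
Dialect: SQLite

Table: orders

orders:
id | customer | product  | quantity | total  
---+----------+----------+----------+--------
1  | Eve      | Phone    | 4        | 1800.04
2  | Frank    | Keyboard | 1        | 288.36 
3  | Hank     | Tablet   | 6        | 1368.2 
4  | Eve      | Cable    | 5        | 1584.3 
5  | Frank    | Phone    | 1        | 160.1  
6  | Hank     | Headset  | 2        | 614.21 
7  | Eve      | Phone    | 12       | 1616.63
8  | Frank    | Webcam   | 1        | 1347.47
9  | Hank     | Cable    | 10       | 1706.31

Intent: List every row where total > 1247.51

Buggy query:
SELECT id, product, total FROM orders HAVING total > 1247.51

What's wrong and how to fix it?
Bug: HAVING filters the output of aggregation, but this query has no GROUP BY and no aggregate functions, so SQLite rejects it (HAVING clause on a non-aggregate query); the condition here is per row

Fix: Use WHERE for row-level filtering

Corrected query:
SELECT id, product, total FROM orders WHERE total > 1247.51

Result:
id | product | total  
---+---------+--------
1  | Phone   | 1800.04
3  | Tablet  | 1368.2 
4  | Cable   | 1584.3 
7  | Phone   | 1616.63
8  | Webcam  | 1347.47
9  | Cable   | 1706.31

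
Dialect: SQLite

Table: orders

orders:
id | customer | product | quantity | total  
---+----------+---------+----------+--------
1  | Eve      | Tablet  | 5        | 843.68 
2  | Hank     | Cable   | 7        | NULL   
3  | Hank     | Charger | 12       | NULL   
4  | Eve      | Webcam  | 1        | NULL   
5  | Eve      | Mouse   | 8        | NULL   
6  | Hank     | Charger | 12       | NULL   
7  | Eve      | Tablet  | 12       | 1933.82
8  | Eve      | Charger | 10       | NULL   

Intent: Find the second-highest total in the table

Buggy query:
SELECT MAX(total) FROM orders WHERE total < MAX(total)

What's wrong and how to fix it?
Bug: MAX(total) on the right of the comparison is an aggregate-in-WHERE error

Fix: Put the inner MAX in a scalar subquery

Corrected query:
SELECT MAX(total) FROM orders WHERE total < (SELECT MAX(total) FROM orders)

Result:
MAX(total)
----------
843.68    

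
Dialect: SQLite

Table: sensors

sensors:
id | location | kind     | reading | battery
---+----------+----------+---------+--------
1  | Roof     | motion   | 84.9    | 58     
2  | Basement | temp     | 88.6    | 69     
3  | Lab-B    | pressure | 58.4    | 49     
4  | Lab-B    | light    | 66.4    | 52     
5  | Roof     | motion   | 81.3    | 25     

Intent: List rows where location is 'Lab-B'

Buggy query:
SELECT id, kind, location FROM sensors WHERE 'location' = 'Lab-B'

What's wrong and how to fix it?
Bug: 'location' in single quotes is a string literal, not the column; the comparison is literal-vs-literal and never true

Fix: Reference the column as location without single quotes

Corrected query:
SELECT id, kind, location FROM sensors WHERE location = 'Lab-B'

Result:
id | kind     | location
---+----------+---------
3  | pressure | Lab-B   
4  | light    | Lab-B   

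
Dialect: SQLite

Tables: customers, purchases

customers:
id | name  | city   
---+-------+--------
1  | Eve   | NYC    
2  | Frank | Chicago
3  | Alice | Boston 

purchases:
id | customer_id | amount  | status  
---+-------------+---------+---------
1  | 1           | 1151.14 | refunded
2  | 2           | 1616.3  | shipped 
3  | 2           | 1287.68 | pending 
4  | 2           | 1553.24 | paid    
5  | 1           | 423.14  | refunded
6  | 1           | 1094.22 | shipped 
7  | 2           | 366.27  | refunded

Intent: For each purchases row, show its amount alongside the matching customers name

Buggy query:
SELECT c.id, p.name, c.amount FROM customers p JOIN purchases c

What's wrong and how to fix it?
Bug: Missing join condition: each purchases row is matched to all customers rows instead of just its own

Fix: Specify the join condition linking the foreign key to the parent id

Corrected query:
SELECT c.id, p.name, c.amount FROM customers p JOIN purchases c ON c.customer_id = p.id

Result:
id | name  | amount 
---+-------+--------
1  | Eve   | 1151.14
2  | Frank | 1616.3 
3  | Frank | 1287.68
4  | Frank | 1553.24
5  | Eve   | 423.14 
6  | Eve   | 1094.22
7  | Frank | 366.27 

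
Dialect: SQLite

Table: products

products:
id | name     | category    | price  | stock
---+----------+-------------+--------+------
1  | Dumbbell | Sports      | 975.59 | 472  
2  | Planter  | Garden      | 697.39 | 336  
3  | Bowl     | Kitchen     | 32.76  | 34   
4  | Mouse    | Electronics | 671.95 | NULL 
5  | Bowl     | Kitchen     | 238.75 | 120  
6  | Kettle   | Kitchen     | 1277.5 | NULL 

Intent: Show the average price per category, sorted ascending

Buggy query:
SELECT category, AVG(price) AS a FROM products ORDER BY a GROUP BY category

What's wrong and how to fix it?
Bug: GROUP BY must precede ORDER BY

Fix: Move ORDER BY to the end, after GROUP BY

Corrected query:
SELECT category, AVG(price) AS a FROM products GROUP BY category ORDER BY a

Result:
category    | a         
------------+-----------
Kitchen     | 516.336667
Electronics | 671.95    
Garden      | 697.39    
Sports      | 975.59    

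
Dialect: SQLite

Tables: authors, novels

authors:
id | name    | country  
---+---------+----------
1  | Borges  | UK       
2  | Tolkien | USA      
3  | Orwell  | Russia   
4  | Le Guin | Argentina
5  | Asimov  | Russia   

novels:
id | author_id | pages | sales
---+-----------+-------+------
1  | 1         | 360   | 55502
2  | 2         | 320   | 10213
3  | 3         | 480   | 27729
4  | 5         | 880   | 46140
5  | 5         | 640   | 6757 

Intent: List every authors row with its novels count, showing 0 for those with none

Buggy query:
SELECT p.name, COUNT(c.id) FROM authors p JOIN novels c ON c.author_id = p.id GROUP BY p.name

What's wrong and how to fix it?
Bug: INNER JOIN drops authors rows that have no matching novels rows

Fix: Use LEFT JOIN so parents without children still appear (COUNT(c.id) gives 0)

Corrected query:
SELECT p.name, COUNT(c.id) FROM authors p LEFT JOIN novels c ON c.author_id = p.id GROUP BY p.name

Result:
name    | COUNT(c.id)
--------+------------
Asimov  | 2          
Borges  | 1          
Le Guin | 0          
Orwell  | 1          
Tolkien | 1          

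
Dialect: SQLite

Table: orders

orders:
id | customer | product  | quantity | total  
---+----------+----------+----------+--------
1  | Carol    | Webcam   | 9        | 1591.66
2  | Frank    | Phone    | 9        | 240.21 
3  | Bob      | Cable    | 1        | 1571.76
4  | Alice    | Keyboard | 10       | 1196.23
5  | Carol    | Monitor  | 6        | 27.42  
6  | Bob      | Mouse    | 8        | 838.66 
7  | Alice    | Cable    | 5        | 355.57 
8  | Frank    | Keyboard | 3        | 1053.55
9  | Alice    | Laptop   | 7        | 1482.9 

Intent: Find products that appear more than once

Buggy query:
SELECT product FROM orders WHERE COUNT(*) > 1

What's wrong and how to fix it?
Bug: COUNT(*) is an aggregate and cannot be used in WHERE

Fix: GROUP BY product, then filter groups with HAVING COUNT(*) > 1

Corrected query:
SELECT product FROM orders GROUP BY product HAVING COUNT(*) > 1

Result:
product 
--------
Cable   
Keyboard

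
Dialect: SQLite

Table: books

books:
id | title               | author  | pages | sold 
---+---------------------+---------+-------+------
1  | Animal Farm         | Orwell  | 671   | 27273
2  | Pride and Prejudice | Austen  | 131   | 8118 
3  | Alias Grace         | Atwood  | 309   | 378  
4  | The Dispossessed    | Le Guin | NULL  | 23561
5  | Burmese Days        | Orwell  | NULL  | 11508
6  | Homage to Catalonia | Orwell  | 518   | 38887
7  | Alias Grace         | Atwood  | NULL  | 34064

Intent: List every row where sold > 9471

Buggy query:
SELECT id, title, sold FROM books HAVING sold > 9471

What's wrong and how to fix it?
Bug: This is a non-aggregate query (no GROUP BY, no aggregates), so in SQLite the HAVING clause is invalid here; a row-level condition belongs in WHERE

Fix: Replace HAVING with WHERE since the condition applies to individual rows

Corrected query:
SELECT id, title, sold FROM books WHERE sold > 9471

Result:
id | title               | sold 
---+---------------------+------
1  | Animal Farm         | 27273
4  | The Dispossessed    | 23561
5  | Burmese Days        | 11508
6  | Homage to Catalonia | 38887
7  | Alias Grace         | 34064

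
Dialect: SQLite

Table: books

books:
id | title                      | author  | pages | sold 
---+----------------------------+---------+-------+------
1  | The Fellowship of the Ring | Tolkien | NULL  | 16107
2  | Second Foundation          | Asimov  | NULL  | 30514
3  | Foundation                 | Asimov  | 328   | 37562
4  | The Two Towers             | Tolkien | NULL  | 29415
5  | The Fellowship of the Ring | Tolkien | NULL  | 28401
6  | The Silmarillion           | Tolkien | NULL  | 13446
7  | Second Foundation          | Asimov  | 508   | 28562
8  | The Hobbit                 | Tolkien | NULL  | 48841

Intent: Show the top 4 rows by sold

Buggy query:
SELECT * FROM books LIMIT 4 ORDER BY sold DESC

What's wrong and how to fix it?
Bug: LIMIT must come after ORDER BY

Fix: Swap the clauses: ORDER BY first, then LIMIT

Corrected query:
SELECT * FROM books ORDER BY sold DESC LIMIT 4

Result:
id | title             | author  | pages | sold 
---+-------------------+---------+-------+------
8  | The Hobbit        | Tolkien | NULL  | 48841
3  | Foundation        | Asimov  | 328   | 37562
2  | Second Foundation | Asimov  | NULL  | 30514
4  | The Two Towers    | Tolkien | NULL  | 29415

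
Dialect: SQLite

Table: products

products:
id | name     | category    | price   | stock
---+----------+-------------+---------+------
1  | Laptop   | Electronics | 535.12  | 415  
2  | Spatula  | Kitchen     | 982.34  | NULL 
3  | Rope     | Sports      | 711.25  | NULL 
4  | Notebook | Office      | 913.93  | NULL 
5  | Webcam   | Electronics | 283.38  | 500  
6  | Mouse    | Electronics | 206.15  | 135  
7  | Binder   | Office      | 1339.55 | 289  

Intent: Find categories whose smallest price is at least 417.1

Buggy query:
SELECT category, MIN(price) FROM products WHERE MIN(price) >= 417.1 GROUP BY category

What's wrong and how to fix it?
Bug: MIN() in WHERE is a misuse of aggregate

Fix: Replace WHERE with HAVING after the GROUP BY

Corrected query:
SELECT category, MIN(price) FROM products GROUP BY category HAVING MIN(price) >= 417.1

Result:
category | MIN(price)
---------+-----------
Kitchen  | 982.34    
Office   | 913.93    
Sports   | 711.25    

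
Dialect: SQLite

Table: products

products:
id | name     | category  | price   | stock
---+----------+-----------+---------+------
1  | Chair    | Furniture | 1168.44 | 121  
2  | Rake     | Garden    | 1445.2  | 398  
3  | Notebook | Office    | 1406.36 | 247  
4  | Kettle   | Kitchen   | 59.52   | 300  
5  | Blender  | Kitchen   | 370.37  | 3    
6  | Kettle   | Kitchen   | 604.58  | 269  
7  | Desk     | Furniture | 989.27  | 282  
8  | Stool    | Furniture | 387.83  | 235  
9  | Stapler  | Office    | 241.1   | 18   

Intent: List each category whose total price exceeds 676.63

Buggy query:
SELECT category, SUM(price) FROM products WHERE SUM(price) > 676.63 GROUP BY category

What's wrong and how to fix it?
Bug: WHERE runs before GROUP BY, so aggregates aren't available there

Fix: Move the aggregate condition to a HAVING clause

Corrected query:
SELECT category, SUM(price) FROM products GROUP BY category HAVING SUM(price) > 676.63

Result:
category  | SUM(price)
----------+-----------
Furniture | 2545.54   
Garden    | 1445.2    
Kitchen   | 1034.47   
Office    | 1647.46   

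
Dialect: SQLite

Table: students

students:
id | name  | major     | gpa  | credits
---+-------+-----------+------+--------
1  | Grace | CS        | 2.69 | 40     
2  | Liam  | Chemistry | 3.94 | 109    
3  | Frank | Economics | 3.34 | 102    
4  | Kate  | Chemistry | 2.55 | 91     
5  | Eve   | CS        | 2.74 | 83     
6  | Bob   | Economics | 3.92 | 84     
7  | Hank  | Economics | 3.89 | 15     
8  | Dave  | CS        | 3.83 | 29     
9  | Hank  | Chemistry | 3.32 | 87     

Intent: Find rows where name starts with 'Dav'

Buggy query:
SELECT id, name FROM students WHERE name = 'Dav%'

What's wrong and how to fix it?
Bug: Wildcards only work with LIKE; '=' treats '%' as a literal character

Fix: Replace '=' with LIKE so 'Dav%' is treated as a pattern

Corrected query:
SELECT id, name FROM students WHERE name LIKE 'Dav%'

Result:
id | name
---+-----
8  | Dave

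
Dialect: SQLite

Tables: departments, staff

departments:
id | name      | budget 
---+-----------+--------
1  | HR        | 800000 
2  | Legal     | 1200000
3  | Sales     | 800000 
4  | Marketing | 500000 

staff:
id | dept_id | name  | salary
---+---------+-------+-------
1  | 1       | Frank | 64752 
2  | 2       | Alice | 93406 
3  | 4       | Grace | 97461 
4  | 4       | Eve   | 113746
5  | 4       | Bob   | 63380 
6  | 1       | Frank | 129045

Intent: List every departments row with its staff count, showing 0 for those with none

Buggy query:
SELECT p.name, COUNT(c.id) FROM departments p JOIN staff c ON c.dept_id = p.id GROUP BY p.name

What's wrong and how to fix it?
Bug: An inner join excludes parents with zero children

Fix: Switch to LEFT JOIN to retain unmatched parent rows

Corrected query:
SELECT p.name, COUNT(c.id) FROM departments p LEFT JOIN staff c ON c.dept_id = p.id GROUP BY p.name

Result:
name      | COUNT(c.id)
----------+------------
HR        | 2          
Legal     | 1          
Marketing | 3          
Sales     | 0          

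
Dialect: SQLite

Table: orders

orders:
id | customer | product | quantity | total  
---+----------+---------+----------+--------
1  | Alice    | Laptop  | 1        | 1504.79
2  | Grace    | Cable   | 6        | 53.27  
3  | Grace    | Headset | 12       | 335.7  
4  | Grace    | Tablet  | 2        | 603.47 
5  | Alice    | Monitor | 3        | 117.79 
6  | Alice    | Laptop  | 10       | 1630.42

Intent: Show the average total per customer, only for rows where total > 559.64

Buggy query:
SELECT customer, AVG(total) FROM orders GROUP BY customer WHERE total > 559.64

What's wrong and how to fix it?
Bug: Row-level WHERE must come before GROUP BY in the clause order

Fix: Move the WHERE clause before GROUP BY

Corrected query:
SELECT customer, AVG(total) FROM orders WHERE total > 559.64 GROUP BY customer

Result:
customer | AVG(total)
---------+-----------
Alice    | 1567.605  
Grace    | 603.47    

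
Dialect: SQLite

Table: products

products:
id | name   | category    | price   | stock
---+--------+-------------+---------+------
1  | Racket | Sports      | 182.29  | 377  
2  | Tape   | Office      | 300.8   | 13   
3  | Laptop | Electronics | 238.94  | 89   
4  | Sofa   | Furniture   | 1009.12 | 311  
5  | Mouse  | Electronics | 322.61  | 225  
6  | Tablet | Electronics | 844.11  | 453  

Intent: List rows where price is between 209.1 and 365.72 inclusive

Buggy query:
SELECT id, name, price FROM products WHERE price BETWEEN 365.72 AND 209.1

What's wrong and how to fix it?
Bug: BETWEEN expects the lower bound first; with 365.72 AND 209.1 the range is empty

Fix: Swap the bounds so the smaller value comes first

Corrected query:
SELECT id, name, price FROM products WHERE price BETWEEN 209.1 AND 365.72

Result:
id | name   | price 
---+--------+-------
2  | Tape   | 300.8 
3  | Laptop | 238.94
5  | Mouse  | 322.61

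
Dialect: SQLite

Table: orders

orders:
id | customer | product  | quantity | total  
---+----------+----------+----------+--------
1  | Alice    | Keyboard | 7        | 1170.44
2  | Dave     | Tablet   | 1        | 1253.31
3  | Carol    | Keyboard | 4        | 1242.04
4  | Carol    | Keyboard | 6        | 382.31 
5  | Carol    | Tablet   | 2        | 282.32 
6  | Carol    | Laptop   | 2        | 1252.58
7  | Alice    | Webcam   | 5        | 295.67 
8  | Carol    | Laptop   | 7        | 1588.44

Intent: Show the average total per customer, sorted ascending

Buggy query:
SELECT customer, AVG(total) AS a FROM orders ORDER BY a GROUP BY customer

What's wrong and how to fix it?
Bug: ORDER BY appears before GROUP BY; SQL clause order requires GROUP BY first

Fix: Reorder: SELECT … FROM … GROUP BY … ORDER BY …

Corrected query:
SELECT customer, AVG(total) AS a FROM orders GROUP BY customer ORDER BY a

Result:
customer | a      
---------+--------
Alice    | 733.055
Carol    | 949.538
Dave     | 1253.31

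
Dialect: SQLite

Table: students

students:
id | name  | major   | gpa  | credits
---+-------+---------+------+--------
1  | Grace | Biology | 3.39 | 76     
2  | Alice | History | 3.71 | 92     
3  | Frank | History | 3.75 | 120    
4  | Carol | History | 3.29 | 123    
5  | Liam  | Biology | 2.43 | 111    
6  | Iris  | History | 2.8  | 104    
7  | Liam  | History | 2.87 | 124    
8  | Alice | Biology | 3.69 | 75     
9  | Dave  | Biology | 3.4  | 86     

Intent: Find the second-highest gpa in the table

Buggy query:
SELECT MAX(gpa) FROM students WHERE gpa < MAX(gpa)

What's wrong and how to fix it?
Bug: The inner MAX is an aggregate inside WHERE, which is not allowed

Fix: Put the inner MAX in a scalar subquery

Corrected query:
SELECT MAX(gpa) FROM students WHERE gpa < (SELECT MAX(gpa) FROM students)

Result:
MAX(gpa)
--------
3.71    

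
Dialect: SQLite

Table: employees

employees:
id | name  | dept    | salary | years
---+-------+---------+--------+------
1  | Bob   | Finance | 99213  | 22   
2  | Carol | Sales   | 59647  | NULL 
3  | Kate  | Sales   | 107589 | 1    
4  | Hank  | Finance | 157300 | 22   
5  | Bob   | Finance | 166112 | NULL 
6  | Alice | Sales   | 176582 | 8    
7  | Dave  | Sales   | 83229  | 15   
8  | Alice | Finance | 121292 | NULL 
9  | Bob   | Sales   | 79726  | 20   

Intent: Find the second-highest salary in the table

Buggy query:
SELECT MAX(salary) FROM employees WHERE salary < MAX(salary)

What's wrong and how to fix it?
Bug: MAX(salary) on the right of the comparison is an aggregate-in-WHERE error

Fix: Compute the overall MAX in a subquery, then take MAX of rows below it

Corrected query:
SELECT MAX(salary) FROM employees WHERE salary < (SELECT MAX(salary) FROM employees)

Result:
MAX(salary)
-----------
166112     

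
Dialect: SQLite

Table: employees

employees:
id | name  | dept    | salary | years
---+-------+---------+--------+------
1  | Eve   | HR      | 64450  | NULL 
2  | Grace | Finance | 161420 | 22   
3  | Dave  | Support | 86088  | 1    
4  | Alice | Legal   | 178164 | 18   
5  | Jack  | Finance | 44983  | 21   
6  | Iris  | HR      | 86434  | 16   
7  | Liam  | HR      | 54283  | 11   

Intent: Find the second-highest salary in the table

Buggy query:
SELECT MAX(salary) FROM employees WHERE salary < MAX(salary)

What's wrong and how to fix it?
Bug: The inner MAX is an aggregate inside WHERE, which is not allowed

Fix: Compute the overall MAX in a subquery, then take MAX of rows below it

Corrected query:
SELECT MAX(salary) FROM employees WHERE salary < (SELECT MAX(salary) FROM employees)

Result:
MAX(salary)
-----------
161420     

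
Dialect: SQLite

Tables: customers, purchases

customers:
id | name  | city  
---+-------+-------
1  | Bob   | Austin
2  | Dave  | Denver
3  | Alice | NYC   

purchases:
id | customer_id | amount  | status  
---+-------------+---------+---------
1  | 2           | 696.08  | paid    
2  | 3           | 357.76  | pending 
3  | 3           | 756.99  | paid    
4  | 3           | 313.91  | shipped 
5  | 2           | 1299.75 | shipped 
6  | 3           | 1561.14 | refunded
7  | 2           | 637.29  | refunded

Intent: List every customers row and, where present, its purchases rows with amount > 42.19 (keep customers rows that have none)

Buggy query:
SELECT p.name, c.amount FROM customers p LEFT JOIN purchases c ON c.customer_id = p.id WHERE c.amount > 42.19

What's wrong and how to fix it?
Bug: Filtering c.amount in WHERE discards the NULL rows produced by LEFT JOIN, turning it into an inner join

Fix: Put 'c.amount > 42.19' in the JOIN's ON clause instead of WHERE

Corrected query:
SELECT p.name, c.amount FROM customers p LEFT JOIN purchases c ON c.customer_id = p.id AND c.amount > 42.19

Result:
name  | amount 
------+--------
Bob   | NULL   
Dave  | 637.29 
Dave  | 696.08 
Dave  | 1299.75
Alice | 313.91 
Alice | 357.76 
Alice | 756.99 
Alice | 1561.14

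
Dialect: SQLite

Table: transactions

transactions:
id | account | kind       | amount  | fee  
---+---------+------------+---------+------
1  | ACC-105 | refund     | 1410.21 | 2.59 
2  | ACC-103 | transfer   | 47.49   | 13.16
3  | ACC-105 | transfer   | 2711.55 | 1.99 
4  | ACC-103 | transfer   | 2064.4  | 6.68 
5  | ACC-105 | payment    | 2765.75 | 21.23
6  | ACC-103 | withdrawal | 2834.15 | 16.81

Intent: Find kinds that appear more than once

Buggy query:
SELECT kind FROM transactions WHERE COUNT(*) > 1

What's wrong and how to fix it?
Bug: WHERE can't reference COUNT(*); aggregates are computed after WHERE

Fix: GROUP BY kind, then filter groups with HAVING COUNT(*) > 1

Corrected query:
SELECT kind FROM transactions GROUP BY kind HAVING COUNT(*) > 1

Result:
kind    
--------
transfer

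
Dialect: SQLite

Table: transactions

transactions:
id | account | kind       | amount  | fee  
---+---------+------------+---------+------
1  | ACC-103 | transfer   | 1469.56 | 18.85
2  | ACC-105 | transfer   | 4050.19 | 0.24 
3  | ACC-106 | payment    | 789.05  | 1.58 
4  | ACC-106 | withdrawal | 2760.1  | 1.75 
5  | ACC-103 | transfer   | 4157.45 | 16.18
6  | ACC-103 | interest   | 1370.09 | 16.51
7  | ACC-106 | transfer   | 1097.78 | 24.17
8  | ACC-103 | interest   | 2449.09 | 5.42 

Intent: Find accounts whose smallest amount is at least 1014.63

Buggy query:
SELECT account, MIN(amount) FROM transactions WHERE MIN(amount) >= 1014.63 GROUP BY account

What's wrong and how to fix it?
Bug: MIN() in WHERE is a misuse of aggregate

Fix: Use HAVING for the per-group MIN condition

Corrected query:
SELECT account, MIN(amount) FROM transactions GROUP BY account HAVING MIN(amount) >= 1014.63

Result:
account | MIN(amount)
--------+------------
ACC-103 | 1370.09    
ACC-105 | 4050.19    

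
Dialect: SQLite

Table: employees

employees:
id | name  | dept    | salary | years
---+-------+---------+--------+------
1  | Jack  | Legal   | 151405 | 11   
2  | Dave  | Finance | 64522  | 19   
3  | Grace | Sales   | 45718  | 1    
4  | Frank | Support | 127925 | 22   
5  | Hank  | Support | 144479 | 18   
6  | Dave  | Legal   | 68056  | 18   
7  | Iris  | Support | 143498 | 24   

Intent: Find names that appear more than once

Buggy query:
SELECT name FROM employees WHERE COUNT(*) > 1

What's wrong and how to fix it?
Bug: WHERE can't reference COUNT(*); aggregates are computed after WHERE

Fix: GROUP BY name, then filter groups with HAVING COUNT(*) > 1

Corrected query:
SELECT name FROM employees GROUP BY name HAVING COUNT(*) > 1

Result:
name
----
Dave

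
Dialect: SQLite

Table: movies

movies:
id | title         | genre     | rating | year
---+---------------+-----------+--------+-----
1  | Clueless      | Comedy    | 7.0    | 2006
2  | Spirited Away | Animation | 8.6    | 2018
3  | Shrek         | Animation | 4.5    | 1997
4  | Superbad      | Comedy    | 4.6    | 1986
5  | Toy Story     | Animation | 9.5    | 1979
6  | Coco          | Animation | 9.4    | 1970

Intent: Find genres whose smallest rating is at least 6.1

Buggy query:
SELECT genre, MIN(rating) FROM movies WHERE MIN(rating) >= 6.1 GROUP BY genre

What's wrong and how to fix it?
Bug: Aggregates like MIN are computed per group after WHERE runs

Fix: Use HAVING for the per-group MIN condition

Corrected query:
SELECT genre, MIN(rating) FROM movies GROUP BY genre HAVING MIN(rating) >= 6.1

Result:
(no rows)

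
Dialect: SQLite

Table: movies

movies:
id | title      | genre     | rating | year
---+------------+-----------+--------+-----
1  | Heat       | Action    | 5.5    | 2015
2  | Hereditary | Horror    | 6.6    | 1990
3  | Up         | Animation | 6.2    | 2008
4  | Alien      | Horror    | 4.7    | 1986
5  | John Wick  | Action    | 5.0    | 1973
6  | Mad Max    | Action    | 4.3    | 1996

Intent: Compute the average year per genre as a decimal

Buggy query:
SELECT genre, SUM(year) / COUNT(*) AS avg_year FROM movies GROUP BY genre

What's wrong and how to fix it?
Bug: SUM(year) and COUNT(*) are both integers; the division truncates the fractional part

Fix: Cast one side to REAL so the division keeps the fractional part

Corrected query:
SELECT genre, SUM(year) * 1.0 / COUNT(*) AS avg_year FROM movies GROUP BY genre

Result:
genre     | avg_year   
----------+------------
Action    | 1994.666667
Animation | 2008       
Horror    | 1988       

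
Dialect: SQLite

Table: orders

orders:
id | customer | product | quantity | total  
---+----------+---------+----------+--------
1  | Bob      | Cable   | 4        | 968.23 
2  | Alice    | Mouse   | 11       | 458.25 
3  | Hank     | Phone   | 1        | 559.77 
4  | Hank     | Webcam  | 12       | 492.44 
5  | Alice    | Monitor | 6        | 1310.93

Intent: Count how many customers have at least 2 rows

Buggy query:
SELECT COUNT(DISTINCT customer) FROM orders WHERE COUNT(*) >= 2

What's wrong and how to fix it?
Bug: WHERE filters individual rows, not groups, so a group-level COUNT is invalid there

Fix: Group first with HAVING COUNT(*) >= 2, then COUNT the resulting groups

Corrected query:
SELECT COUNT(*) FROM (SELECT customer FROM orders GROUP BY customer HAVING COUNT(*) >= 2)

Result:
COUNT(*)
--------
2       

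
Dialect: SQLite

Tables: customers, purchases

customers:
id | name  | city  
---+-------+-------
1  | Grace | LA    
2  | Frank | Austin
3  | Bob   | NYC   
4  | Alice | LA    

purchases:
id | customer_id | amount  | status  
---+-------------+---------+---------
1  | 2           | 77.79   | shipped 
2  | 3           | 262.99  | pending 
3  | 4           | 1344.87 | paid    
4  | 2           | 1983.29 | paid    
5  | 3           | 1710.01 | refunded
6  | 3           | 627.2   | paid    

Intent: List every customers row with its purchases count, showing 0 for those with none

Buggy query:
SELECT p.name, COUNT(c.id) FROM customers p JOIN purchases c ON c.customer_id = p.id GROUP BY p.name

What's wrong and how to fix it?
Bug: INNER JOIN drops customers rows that have no matching purchases rows

Fix: Use LEFT JOIN so parents without children still appear (COUNT(c.id) gives 0)

Corrected query:
SELECT p.name, COUNT(c.id) FROM customers p LEFT JOIN purchases c ON c.customer_id = p.id GROUP BY p.name

Result:
name  | COUNT(c.id)
------+------------
Alice | 1          
Bob   | 3          
Frank | 2          
Grace | 0          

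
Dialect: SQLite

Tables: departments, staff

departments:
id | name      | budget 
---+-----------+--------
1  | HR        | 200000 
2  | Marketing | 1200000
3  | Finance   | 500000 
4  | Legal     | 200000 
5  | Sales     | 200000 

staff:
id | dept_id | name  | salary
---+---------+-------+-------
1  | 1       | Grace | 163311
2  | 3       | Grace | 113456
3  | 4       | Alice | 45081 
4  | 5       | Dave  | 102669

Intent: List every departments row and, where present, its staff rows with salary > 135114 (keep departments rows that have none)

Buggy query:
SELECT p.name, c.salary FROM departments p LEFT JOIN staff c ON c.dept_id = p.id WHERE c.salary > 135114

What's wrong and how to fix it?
Bug: Filtering c.salary in WHERE discards the NULL rows produced by LEFT JOIN, turning it into an inner join

Fix: Put 'c.salary > 135114' in the JOIN's ON clause instead of WHERE

Corrected query:
SELECT p.name, c.salary FROM departments p LEFT JOIN staff c ON c.dept_id = p.id AND c.salary > 135114

Result:
name      | salary
----------+-------
HR        | 163311
Marketing | NULL  
Finance   | NULL  
Legal     | NULL  
Sales     | NULL  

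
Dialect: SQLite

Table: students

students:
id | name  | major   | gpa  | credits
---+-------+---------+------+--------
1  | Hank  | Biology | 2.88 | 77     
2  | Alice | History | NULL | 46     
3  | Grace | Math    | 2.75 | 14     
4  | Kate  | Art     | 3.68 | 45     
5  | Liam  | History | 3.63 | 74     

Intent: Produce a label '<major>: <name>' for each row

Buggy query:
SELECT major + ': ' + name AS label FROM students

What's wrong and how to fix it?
Bug: '+' is numeric addition; on text columns SQLite converts them to 0 instead of concatenating

Fix: Replace + with || to concatenate text

Corrected query:
SELECT major || ': ' || name AS label FROM students

Result:
label         
--------------
Biology: Hank 
History: Alice
Math: Grace   
Art: Kate     
History: Liam 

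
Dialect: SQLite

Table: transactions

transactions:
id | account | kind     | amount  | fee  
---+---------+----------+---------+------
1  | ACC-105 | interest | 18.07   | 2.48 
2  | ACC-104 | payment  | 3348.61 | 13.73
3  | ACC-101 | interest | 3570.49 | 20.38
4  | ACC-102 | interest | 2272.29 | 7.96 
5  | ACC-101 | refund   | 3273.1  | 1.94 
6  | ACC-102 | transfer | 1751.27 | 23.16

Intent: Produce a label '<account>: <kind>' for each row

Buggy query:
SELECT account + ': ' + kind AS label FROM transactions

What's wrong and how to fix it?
Bug: '+' is numeric addition; on text columns SQLite converts them to 0 instead of concatenating

Fix: Replace + with || to concatenate text

Corrected query:
SELECT account || ': ' || kind AS label FROM transactions

Result:
label            
-----------------
ACC-105: interest
ACC-104: payment 
ACC-101: interest
ACC-102: interest
ACC-101: refund  
ACC-102: transfer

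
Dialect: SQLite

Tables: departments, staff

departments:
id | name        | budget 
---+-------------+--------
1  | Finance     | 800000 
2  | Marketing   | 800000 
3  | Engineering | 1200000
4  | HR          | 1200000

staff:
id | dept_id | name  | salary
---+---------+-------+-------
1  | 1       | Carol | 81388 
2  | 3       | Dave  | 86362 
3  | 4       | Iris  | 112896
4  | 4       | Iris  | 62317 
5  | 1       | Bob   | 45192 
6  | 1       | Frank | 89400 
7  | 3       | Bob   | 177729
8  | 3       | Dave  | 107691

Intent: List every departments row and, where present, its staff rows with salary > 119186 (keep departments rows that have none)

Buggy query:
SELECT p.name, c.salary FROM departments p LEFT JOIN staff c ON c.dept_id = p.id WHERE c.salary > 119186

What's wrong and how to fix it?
Bug: A WHERE condition on the right-hand table after LEFT JOIN drops unmatched parents

Fix: Move the right-table condition into the ON clause so unmatched parents are kept

Corrected query:
SELECT p.name, c.salary FROM departments p LEFT JOIN staff c ON c.dept_id = p.id AND c.salary > 119186

Result:
name        | salary
------------+-------
Finance     | NULL  
Marketing   | NULL  
Engineering | 177729
HR          | NULL  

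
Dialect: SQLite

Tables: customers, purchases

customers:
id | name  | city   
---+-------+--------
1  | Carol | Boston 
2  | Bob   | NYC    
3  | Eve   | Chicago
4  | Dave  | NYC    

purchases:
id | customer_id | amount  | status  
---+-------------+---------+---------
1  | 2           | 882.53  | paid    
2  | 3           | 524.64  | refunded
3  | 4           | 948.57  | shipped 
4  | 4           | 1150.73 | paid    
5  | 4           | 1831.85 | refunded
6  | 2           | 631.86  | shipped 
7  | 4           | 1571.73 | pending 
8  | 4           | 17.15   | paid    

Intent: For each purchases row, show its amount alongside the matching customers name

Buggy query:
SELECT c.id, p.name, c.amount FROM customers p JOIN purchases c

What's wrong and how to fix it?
Bug: Missing join condition: each purchases row is matched to all customers rows instead of just its own

Fix: Specify the join condition linking the foreign key to the parent id

Corrected query:
SELECT c.id, p.name, c.amount FROM customers p JOIN purchases c ON c.customer_id = p.id

Result:
id | name | amount 
---+------+--------
1  | Bob  | 882.53 
2  | Eve  | 524.64 
3  | Dave | 948.57 
4  | Dave | 1150.73
5  | Dave | 1831.85
6  | Bob  | 631.86 
7  | Dave | 1571.73
8  | Dave | 17.15  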